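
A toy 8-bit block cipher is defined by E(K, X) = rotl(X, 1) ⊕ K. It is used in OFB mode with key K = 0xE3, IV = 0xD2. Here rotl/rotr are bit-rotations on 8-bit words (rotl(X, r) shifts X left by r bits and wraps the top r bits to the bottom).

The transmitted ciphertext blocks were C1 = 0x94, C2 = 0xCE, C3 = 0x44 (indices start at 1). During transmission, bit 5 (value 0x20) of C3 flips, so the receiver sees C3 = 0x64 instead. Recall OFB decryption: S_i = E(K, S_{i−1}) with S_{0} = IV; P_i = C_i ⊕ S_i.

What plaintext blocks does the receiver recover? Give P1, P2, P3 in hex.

Only C3 changed, to 0x64. In OFB, a change in C_i flips the same bit in P_i only; the keystream is unaffected. Decrypting the received ciphertext:
P1: S = E(K, 0xD2) = 0x46; 0x94 ⊕ 0x46 = 0xD2.
P2: S = E(K, 0x46) = 0x6F; 0xCE ⊕ 0x6F = 0xA1.
P3: S = E(K, 0x6F) = 0x3D; 0x64 ⊕ 0x3D = 0x59.
Blocks that differ from the original plaintext: P3.

P1 = 0xD2, P2 = 0xA1, P3 = 0x59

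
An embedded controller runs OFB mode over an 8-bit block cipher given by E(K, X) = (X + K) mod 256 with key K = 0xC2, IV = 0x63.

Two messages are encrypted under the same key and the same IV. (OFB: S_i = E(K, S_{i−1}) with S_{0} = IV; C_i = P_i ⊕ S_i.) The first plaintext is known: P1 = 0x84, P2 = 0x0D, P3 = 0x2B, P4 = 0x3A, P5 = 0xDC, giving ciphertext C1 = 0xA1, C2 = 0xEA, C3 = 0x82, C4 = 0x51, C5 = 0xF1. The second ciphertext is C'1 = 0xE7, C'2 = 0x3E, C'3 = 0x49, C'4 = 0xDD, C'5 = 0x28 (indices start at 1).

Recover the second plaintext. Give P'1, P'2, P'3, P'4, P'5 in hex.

P'1 = 0xC2, P'2 = 0xD9, P'3 = 0xE0, P'4 = 0xB6, P'5 = 0x05

In OFB with a reused IV, both messages share the same keystream S_i, so C_i ⊕ C'_i = P_i ⊕ P'_i and thus P'_i = P_i ⊕ C_i ⊕ C'_i.
P'1: 0x84 ⊕ 0xA1 ⊕ 0xE7 = 0xC2.
P'2: 0x0D ⊕ 0xEA ⊕ 0x3E = 0xD9.
P'3: 0x2B ⊕ 0x82 ⊕ 0x49 = 0xE0.
P'4: 0x3A ⊕ 0x51 ⊕ 0xDD = 0xB6.
P'5: 0xDC ⊕ 0xF1 ⊕ 0x28 = 0x05.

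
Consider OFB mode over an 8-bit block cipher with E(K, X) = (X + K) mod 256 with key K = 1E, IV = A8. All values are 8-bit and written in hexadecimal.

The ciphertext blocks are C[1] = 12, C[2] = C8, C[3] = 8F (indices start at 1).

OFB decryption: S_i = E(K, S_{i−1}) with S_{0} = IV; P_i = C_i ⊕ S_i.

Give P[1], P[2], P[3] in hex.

P[1] = D4, P[2] = 2C, P[3] = 8D

P[1]: S = E(K, A8) = C6; 12 ⊕ C6 = D4.
P[2]: S = E(K, C6) = E4; C8 ⊕ E4 = 2C.
P[3]: S = E(K, E4) = 02; 8F ⊕ 02 = 8D.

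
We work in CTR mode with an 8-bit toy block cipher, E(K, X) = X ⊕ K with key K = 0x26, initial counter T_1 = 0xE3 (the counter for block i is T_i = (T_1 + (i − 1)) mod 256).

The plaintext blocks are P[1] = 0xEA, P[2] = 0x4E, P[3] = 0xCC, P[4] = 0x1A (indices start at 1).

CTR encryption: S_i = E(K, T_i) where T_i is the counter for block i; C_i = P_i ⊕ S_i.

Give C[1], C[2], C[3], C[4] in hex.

C[1]: T = 0xE3, S = E(K, T) = 0xC5; 0xEA ⊕ 0xC5 = 0x2F.
C[2]: T = 0xE4, S = E(K, T) = 0xC2; 0x4E ⊕ 0xC2 = 0x8C.
C[3]: T = 0xE5, S = E(K, T) = 0xC3; 0xCC ⊕ 0xC3 = 0x0F.
C[4]: T = 0xE6, S = E(K, T) = 0xC0; 0x1A ⊕ 0xC0 = 0xDA.

C[1] = 0x2F, C[2] = 0x8C, C[3] = 0x0F, C[4] = 0xDA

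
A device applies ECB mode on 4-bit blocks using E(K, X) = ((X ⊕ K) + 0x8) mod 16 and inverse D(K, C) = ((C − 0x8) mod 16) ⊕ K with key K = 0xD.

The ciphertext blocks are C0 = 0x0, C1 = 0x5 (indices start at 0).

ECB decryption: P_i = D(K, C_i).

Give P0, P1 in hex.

P0 = 0x5, P1 = 0x0

P0: D(K, 0x0) = 0x5.
P1: D(K, 0x5) = 0x0.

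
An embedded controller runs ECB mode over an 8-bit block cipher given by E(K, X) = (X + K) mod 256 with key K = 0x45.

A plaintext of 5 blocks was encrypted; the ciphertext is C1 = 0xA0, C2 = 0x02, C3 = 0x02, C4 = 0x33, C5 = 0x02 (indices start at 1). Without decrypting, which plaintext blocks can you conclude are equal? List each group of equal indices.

P2 = P3 = P5

ECB encrypts each block independently with the same key, so equal ciphertext blocks imply equal plaintext blocks.
C2 = C3 = C5 = 0x02, so P2 = P3 = P5.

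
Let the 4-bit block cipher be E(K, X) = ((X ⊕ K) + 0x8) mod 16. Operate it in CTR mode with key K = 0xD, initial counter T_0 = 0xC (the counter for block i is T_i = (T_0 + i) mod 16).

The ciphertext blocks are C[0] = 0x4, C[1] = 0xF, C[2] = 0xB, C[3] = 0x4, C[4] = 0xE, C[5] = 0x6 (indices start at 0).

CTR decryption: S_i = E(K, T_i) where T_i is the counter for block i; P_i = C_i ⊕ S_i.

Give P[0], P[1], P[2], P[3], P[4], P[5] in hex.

P[0] = 0xD, P[1] = 0x7, P[2] = 0x0, P[3] = 0xE, P[4] = 0xB, P[5] = 0x2

P[0]: T = 0xC, S = E(K, T) = 0x9; 0x4 ⊕ 0x9 = 0xD.
P[1]: T = 0xD, S = E(K, T) = 0x8; 0xF ⊕ 0x8 = 0x7.
P[2]: T = 0xE, S = E(K, T) = 0xB; 0xB ⊕ 0xB = 0x0.
P[3]: T = 0xF, S = E(K, T) = 0xA; 0x4 ⊕ 0xA = 0xE.
P[4]: T = 0x0, S = E(K, T) = 0x5; 0xE ⊕ 0x5 = 0xB.
P[5]: T = 0x1, S = E(K, T) = 0x4; 0x6 ⊕ 0x4 = 0x2.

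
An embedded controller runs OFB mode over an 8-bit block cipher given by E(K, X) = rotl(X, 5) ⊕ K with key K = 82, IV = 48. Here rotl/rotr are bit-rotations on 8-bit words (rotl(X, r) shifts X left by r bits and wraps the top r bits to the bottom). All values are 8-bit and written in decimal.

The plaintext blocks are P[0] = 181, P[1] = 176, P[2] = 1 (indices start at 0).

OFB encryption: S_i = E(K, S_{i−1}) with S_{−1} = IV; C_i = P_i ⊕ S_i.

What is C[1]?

C[0]: S = E(K, 48) = 84; 181 ⊕ 84 = 225.
C[1]: S = E(K, 84) = 216; 176 ⊕ 216 = 104.

C[1] = 104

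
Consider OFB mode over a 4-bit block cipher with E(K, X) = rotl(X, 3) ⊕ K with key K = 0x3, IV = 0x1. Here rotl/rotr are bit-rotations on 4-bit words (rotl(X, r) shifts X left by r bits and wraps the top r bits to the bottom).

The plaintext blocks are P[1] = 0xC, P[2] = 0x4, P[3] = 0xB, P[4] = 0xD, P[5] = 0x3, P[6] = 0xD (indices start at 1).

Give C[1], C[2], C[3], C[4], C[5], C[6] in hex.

C[1] = 0x7, C[2] = 0xA, C[3] = 0xF, C[4] = 0xC, C[5] = 0x8, C[6] = 0x3

OFB encryption: S_i = E(K, S_{i−1}) with S_{0} = IV; C_i = P_i ⊕ S_i.
C[1]: S = E(K, 0x1) = 0xB; 0xC ⊕ 0xB = 0x7.
C[2]: S = E(K, 0xB) = 0xE; 0x4 ⊕ 0xE = 0xA.
C[3]: S = E(K, 0xE) = 0x4; 0xB ⊕ 0x4 = 0xF.
C[4]: S = E(K, 0x4) = 0x1; 0xD ⊕ 0x1 = 0xC.
C[5]: S = E(K, 0x1) = 0xB; 0x3 ⊕ 0xB = 0x8.
C[6]: S = E(K, 0xB) = 0xE; 0xD ⊕ 0xE = 0x3.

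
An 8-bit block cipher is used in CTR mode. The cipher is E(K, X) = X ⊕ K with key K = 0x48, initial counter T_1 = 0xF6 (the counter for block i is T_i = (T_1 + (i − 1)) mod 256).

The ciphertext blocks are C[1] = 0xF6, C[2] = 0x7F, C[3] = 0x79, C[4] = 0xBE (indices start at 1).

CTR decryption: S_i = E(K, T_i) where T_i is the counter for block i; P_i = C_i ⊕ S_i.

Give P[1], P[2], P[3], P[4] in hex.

P[1] = 0x48, P[2] = 0xC0, P[3] = 0xC9, P[4] = 0x0F

P[1]: T = 0xF6, S = E(K, T) = 0xBE; 0xF6 ⊕ 0xBE = 0x48.
P[2]: T = 0xF7, S = E(K, T) = 0xBF; 0x7F ⊕ 0xBF = 0xC0.
P[3]: T = 0xF8, S = E(K, T) = 0xB0; 0x79 ⊕ 0xB0 = 0xC9.
P[4]: T = 0xF9, S = E(K, T) = 0xB1; 0xBE ⊕ 0xB1 = 0x0F.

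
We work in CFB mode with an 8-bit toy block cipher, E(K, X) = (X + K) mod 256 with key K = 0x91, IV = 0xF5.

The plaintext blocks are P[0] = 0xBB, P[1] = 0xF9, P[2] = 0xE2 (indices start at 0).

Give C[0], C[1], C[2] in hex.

CFB encryption: C_i = P_i ⊕ E(K, C_{i−1}), with C_{−1} = IV.
C[0]: E(K, 0xF5) = 0x86; 0xBB ⊕ 0x86 = 0x3D.
C[1]: E(K, 0x3D) = 0xCE; 0xF9 ⊕ 0xCE = 0x37.
C[2]: E(K, 0x37) = 0xC8; 0xE2 ⊕ 0xC8 = 0x2A.

C[0] = 0x3D, C[1] = 0x37, C[2] = 0x2A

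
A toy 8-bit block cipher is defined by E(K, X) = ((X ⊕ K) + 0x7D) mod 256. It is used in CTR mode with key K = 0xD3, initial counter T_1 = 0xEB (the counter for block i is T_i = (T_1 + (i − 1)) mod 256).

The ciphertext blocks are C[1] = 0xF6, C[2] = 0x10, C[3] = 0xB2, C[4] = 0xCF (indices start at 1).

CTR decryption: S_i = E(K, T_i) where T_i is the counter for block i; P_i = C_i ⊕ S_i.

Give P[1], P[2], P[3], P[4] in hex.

P[1] = 0x43, P[2] = 0xAC, P[3] = 0x09, P[4] = 0x75

P[1]: T = 0xEB, S = E(K, T) = 0xB5; 0xF6 ⊕ 0xB5 = 0x43.
P[2]: T = 0xEC, S = E(K, T) = 0xBC; 0x10 ⊕ 0xBC = 0xAC.
P[3]: T = 0xED, S = E(K, T) = 0xBB; 0xB2 ⊕ 0xBB = 0x09.
P[4]: T = 0xEE, S = E(K, T) = 0xBA; 0xCF ⊕ 0xBA = 0x75.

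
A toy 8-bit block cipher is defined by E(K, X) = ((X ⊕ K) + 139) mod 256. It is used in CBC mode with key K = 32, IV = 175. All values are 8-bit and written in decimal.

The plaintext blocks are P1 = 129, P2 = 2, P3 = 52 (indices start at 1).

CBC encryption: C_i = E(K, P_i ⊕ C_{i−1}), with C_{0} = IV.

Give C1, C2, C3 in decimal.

C1 = 153, C2 = 70, C3 = 221

C1: P1 ⊕ 175 = 46; E(K, 46) = 153.
C2: P2 ⊕ 153 = 155; E(K, 155) = 70.
C3: P3 ⊕ 70 = 114; E(K, 114) = 221.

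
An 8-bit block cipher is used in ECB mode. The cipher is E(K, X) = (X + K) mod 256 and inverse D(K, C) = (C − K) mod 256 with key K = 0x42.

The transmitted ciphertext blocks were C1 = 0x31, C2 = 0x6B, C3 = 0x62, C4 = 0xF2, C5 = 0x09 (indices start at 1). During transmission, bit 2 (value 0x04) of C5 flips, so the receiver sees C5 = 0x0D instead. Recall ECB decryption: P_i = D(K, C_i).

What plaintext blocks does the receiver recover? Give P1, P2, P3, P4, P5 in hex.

P1 = 0xEF, P2 = 0x29, P3 = 0x20, P4 = 0xB0, P5 = 0xCB

Only C5 changed, to 0x0D. In ECB, a change in C_i affects only P_i. Decrypting the received ciphertext:
P1: D(K, 0x31) = 0xEF.
P2: D(K, 0x6B) = 0x29.
P3: D(K, 0x62) = 0x20.
P4: D(K, 0xF2) = 0xB0.
P5: D(K, 0x0D) = 0xCB.
Blocks that differ from the original plaintext: P5.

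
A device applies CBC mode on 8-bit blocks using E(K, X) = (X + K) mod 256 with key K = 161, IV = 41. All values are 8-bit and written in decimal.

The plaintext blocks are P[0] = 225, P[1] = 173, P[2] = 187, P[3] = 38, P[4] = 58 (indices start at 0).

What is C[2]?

C[2] = 127

CBC encryption: C_i = E(K, P_i ⊕ C_{i−1}), with C_{−1} = IV.
C[0]: P[0] ⊕ 41 = 200; E(K, 200) = 105.
C[1]: P[1] ⊕ 105 = 196; E(K, 196) = 101.
C[2]: P[2] ⊕ 101 = 222; E(K, 222) = 127.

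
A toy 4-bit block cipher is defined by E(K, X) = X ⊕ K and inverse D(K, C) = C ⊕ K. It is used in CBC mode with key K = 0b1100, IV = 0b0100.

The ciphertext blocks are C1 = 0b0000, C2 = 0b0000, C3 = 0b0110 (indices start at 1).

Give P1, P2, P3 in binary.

CBC decryption: P_i = D(K, C_i) ⊕ C_{i−1}, with C_{0} = IV.
P1: D(K, 0b0000) = 0b1100; 0b1100 ⊕ 0b0100 = 0b1000.
P2: D(K, 0b0000) = 0b1100; 0b1100 ⊕ 0b0000 = 0b1100.
P3: D(K, 0b0110) = 0b1010; 0b1010 ⊕ 0b0000 = 0b1010.

P1 = 0b1000, P2 = 0b1100, P3 = 0b1010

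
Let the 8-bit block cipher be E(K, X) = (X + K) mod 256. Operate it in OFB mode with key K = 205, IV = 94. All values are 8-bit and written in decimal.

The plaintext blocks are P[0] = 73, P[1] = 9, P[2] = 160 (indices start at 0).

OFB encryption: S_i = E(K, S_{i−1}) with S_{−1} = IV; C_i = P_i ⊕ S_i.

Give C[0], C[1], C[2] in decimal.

C[0] = 98, C[1] = 241, C[2] = 101

C[0]: S = E(K, 94) = 43; 73 ⊕ 43 = 98.
C[1]: S = E(K, 43) = 248; 9 ⊕ 248 = 241.
C[2]: S = E(K, 248) = 197; 160 ⊕ 197 = 101.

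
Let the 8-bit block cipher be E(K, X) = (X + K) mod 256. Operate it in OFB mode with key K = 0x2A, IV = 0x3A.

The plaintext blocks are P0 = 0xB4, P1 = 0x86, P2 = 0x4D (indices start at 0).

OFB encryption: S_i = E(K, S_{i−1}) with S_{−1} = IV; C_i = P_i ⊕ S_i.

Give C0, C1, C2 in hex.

C0 = 0xD0, C1 = 0x08, C2 = 0xF5

C0: S = E(K, 0x3A) = 0x64; 0xB4 ⊕ 0x64 = 0xD0.
C1: S = E(K, 0x64) = 0x8E; 0x86 ⊕ 0x8E = 0x08.
C2: S = E(K, 0x8E) = 0xB8; 0x4D ⊕ 0xB8 = 0xF5.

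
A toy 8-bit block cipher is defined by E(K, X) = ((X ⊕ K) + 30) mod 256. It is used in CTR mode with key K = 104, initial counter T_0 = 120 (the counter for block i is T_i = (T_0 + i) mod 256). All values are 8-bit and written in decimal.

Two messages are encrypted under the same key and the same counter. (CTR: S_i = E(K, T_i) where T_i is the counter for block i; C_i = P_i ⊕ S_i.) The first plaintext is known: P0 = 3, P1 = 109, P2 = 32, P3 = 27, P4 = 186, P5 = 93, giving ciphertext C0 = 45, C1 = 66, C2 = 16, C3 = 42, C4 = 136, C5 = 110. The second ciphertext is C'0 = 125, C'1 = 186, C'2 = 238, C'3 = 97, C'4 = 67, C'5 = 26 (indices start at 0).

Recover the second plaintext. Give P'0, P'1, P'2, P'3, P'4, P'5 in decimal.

P'0 = 83, P'1 = 149, P'2 = 222, P'3 = 80, P'4 = 113, P'5 = 41

In CTR with a reused counter, both messages share the same keystream S_i, so C_i ⊕ C'_i = P_i ⊕ P'_i and thus P'_i = P_i ⊕ C_i ⊕ C'_i.
P'0: 3 ⊕ 45 ⊕ 125 = 83.
P'1: 109 ⊕ 66 ⊕ 186 = 149.
P'2: 32 ⊕ 16 ⊕ 238 = 222.
P'3: 27 ⊕ 42 ⊕ 97 = 80.
P'4: 186 ⊕ 136 ⊕ 67 = 113.
P'5: 93 ⊕ 110 ⊕ 26 = 41.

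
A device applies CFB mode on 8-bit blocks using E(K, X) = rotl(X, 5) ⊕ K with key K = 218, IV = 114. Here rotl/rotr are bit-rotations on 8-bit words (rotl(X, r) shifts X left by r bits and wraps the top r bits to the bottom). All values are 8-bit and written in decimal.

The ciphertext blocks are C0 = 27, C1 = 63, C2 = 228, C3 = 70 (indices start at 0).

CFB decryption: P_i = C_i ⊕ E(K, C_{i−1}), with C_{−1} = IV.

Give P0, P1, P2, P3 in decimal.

P0: E(K, 114) = 148; 27 ⊕ 148 = 143.
P1: E(K, 27) = 185; 63 ⊕ 185 = 134.
P2: E(K, 63) = 61; 228 ⊕ 61 = 217.
P3: E(K, 228) = 70; 70 ⊕ 70 = 0.

P0 = 143, P1 = 134, P2 = 217, P3 = 0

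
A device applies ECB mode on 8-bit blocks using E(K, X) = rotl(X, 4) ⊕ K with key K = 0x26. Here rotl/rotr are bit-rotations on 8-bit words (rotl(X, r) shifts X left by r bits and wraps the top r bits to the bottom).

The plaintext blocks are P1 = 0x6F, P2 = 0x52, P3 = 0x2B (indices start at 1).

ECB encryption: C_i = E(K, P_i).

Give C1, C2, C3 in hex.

C1 = 0xD0, C2 = 0x03, C3 = 0x94

C1: E(K, 0x6F) = 0xD0.
C2: E(K, 0x52) = 0x03.
C3: E(K, 0x2B) = 0x94.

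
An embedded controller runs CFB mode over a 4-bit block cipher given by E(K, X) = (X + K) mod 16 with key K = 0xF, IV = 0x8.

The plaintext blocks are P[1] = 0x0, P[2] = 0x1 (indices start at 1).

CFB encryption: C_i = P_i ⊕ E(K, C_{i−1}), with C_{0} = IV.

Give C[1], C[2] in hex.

C[1]: E(K, 0x8) = 0x7; 0x0 ⊕ 0x7 = 0x7.
C[2]: E(K, 0x7) = 0x6; 0x1 ⊕ 0x6 = 0x7.

C[1] = 0x7, C[2] = 0x7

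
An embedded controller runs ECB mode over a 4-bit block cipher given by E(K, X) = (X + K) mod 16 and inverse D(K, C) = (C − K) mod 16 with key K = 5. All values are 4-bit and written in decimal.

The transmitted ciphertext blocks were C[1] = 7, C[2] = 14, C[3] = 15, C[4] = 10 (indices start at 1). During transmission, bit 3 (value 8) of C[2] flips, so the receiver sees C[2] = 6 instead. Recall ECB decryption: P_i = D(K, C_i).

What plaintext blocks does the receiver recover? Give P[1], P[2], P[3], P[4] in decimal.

Only C[2] changed, to 6. In ECB, a change in C_i affects only P_i. Decrypting the received ciphertext:
P[1]: D(K, 7) = 2.
P[2]: D(K, 6) = 1.
P[3]: D(K, 15) = 10.
P[4]: D(K, 10) = 5.
Blocks that differ from the original plaintext: P[2].

P[1] = 2, P[2] = 1, P[3] = 10, P[4] = 5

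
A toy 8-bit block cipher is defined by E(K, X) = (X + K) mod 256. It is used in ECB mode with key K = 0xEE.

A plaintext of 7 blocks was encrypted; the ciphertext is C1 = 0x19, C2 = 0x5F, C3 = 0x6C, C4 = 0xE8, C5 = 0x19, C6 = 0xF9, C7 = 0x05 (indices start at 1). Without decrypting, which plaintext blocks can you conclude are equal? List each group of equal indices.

ECB encrypts each block independently with the same key, so equal ciphertext blocks imply equal plaintext blocks.
C1 = C5 = 0x19, so P1 = P5.

P1 = P5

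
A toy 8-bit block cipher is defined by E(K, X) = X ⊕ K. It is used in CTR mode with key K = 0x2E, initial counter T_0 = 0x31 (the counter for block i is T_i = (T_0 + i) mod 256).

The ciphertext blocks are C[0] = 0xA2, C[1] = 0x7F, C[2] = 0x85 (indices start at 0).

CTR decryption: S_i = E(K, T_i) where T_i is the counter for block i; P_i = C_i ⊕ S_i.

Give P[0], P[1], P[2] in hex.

P[0] = 0xBD, P[1] = 0x63, P[2] = 0x98

P[0]: T = 0x31, S = E(K, T) = 0x1F; 0xA2 ⊕ 0x1F = 0xBD.
P[1]: T = 0x32, S = E(K, T) = 0x1C; 0x7F ⊕ 0x1C = 0x63.
P[2]: T = 0x33, S = E(K, T) = 0x1D; 0x85 ⊕ 0x1D = 0x98.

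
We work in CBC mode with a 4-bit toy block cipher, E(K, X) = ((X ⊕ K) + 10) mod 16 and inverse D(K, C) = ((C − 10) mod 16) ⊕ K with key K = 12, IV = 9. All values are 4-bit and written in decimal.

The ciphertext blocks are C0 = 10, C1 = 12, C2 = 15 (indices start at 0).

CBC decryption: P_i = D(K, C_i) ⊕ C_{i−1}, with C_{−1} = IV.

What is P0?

P0 = 5

P0: D(K, 10) = 12; 12 ⊕ 9 = 5.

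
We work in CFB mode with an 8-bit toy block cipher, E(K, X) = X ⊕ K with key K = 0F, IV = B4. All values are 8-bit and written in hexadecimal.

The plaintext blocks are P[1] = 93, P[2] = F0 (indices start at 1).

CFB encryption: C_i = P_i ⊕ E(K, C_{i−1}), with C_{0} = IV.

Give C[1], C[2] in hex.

C[1] = 28, C[2] = D7

C[1]: E(K, B4) = BB; 93 ⊕ BB = 28.
C[2]: E(K, 28) = 27; F0 ⊕ 27 = D7.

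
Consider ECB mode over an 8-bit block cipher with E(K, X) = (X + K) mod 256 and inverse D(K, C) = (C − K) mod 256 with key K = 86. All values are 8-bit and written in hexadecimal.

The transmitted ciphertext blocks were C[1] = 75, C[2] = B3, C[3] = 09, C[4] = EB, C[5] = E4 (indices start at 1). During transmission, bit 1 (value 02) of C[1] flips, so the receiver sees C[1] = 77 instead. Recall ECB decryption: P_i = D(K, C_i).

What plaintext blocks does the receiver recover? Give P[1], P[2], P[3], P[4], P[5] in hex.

Only C[1] changed, to 77. In ECB, a change in C_i affects only P_i. Decrypting the received ciphertext:
P[1]: D(K, 77) = F1.
P[2]: D(K, B3) = 2D.
P[3]: D(K, 09) = 83.
P[4]: D(K, EB) = 65.
P[5]: D(K, E4) = 5E.
Blocks that differ from the original plaintext: P[1].

P[1] = F1, P[2] = 2D, P[3] = 83, P[4] = 65, P[5] = 5E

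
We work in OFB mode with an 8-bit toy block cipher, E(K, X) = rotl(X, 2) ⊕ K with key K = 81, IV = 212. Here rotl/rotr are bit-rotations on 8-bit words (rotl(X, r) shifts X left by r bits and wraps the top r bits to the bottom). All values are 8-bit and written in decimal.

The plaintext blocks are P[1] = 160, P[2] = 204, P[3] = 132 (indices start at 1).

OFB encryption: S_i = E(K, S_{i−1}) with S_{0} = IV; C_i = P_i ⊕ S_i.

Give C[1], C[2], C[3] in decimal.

C[1]: S = E(K, 212) = 2; 160 ⊕ 2 = 162.
C[2]: S = E(K, 2) = 89; 204 ⊕ 89 = 149.
C[3]: S = E(K, 89) = 52; 132 ⊕ 52 = 176.

C[1] = 162, C[2] = 149, C[3] = 176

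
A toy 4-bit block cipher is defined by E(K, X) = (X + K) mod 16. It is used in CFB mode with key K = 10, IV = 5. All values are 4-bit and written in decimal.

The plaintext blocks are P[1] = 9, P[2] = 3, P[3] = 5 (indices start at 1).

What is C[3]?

CFB encryption: C_i = P_i ⊕ E(K, C_{i−1}), with C_{0} = IV.
C[1]: E(K, 5) = 15; 9 ⊕ 15 = 6.
C[2]: E(K, 6) = 0; 3 ⊕ 0 = 3.
C[3]: E(K, 3) = 13; 5 ⊕ 13 = 8.

C[3] = 8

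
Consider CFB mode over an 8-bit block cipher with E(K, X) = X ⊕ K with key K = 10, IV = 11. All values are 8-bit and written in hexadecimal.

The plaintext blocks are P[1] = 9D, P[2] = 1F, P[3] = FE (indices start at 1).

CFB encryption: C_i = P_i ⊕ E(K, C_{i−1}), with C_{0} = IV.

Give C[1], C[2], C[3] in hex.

C[1] = 9C, C[2] = 93, C[3] = 7D

C[1]: E(K, 11) = 01; 9D ⊕ 01 = 9C.
C[2]: E(K, 9C) = 8C; 1F ⊕ 8C = 93.
C[3]: E(K, 93) = 83; FE ⊕ 83 = 7D.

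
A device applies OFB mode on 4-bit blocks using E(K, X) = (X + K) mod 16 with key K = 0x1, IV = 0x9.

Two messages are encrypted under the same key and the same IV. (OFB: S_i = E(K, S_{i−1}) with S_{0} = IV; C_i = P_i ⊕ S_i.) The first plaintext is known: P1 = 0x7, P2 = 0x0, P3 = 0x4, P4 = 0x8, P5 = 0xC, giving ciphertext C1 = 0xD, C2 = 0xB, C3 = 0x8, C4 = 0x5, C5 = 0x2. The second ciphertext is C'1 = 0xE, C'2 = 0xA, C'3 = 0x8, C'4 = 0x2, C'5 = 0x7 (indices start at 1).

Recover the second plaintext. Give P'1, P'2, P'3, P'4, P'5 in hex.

P'1 = 0x4, P'2 = 0x1, P'3 = 0x4, P'4 = 0xF, P'5 = 0x9

In OFB with a reused IV, both messages share the same keystream S_i, so C_i ⊕ C'_i = P_i ⊕ P'_i and thus P'_i = P_i ⊕ C_i ⊕ C'_i.
P'1: 0x7 ⊕ 0xD ⊕ 0xE = 0x4.
P'2: 0x0 ⊕ 0xB ⊕ 0xA = 0x1.
P'3: 0x4 ⊕ 0x8 ⊕ 0x8 = 0x4.
P'4: 0x8 ⊕ 0x5 ⊕ 0x2 = 0xF.
P'5: 0xC ⊕ 0x2 ⊕ 0x7 = 0x9.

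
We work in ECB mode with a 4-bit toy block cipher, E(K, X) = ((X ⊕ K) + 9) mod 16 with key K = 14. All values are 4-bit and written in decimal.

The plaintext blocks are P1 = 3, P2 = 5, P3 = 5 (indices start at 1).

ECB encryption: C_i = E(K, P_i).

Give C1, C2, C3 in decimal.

C1 = 6, C2 = 4, C3 = 4

C1: E(K, 3) = 6.
C2: E(K, 5) = 4.
C3: E(K, 5) = 4.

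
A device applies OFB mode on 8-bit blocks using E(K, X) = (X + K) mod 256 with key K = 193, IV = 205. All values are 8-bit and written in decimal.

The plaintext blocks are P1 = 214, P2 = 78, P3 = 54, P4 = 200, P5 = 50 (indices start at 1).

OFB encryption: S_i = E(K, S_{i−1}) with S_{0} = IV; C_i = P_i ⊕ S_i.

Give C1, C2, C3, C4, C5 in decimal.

C1: S = E(K, 205) = 142; 214 ⊕ 142 = 88.
C2: S = E(K, 142) = 79; 78 ⊕ 79 = 1.
C3: S = E(K, 79) = 16; 54 ⊕ 16 = 38.
C4: S = E(K, 16) = 209; 200 ⊕ 209 = 25.
C5: S = E(K, 209) = 146; 50 ⊕ 146 = 160.

C1 = 88, C2 = 1, C3 = 38, C4 = 25, C5 = 160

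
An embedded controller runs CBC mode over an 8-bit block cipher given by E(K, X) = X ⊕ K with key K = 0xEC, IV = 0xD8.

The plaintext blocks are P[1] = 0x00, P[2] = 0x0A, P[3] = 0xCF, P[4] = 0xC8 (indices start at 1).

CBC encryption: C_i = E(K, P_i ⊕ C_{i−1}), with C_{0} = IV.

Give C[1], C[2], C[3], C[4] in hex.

C[1] = 0x34, C[2] = 0xD2, C[3] = 0xF1, C[4] = 0xD5

C[1]: P[1] ⊕ 0xD8 = 0xD8; E(K, 0xD8) = 0x34.
C[2]: P[2] ⊕ 0x34 = 0x3E; E(K, 0x3E) = 0xD2.
C[3]: P[3] ⊕ 0xD2 = 0x1D; E(K, 0x1D) = 0xF1.
C[4]: P[4] ⊕ 0xF1 = 0x39; E(K, 0x39) = 0xD5.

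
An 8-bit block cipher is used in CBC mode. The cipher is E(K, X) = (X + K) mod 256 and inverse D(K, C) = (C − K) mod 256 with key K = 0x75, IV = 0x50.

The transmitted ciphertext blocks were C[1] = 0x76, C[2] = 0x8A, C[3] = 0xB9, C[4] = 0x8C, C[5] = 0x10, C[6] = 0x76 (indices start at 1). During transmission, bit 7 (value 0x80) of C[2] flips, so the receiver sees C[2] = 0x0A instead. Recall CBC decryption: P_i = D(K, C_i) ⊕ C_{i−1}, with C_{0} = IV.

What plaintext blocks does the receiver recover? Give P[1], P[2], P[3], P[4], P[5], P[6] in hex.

Only C[2] changed, to 0x0A. In CBC, a change in C_i garbles P_i and flips the same bit in P_{i+1}. Decrypting the received ciphertext:
P[1]: D(K, 0x76) = 0x01; 0x01 ⊕ 0x50 = 0x51.
P[2]: D(K, 0x0A) = 0x95; 0x95 ⊕ 0x76 = 0xE3.
P[3]: D(K, 0xB9) = 0x44; 0x44 ⊕ 0x0A = 0x4E.
P[4]: D(K, 0x8C) = 0x17; 0x17 ⊕ 0xB9 = 0xAE.
P[5]: D(K, 0x10) = 0x9B; 0x9B ⊕ 0x8C = 0x17.
P[6]: D(K, 0x76) = 0x01; 0x01 ⊕ 0x10 = 0x11.
Blocks that differ from the original plaintext: P[2], P[3].

P[1] = 0x51, P[2] = 0xE3, P[3] = 0x4E, P[4] = 0xAE, P[5] = 0x17, P[6] = 0x11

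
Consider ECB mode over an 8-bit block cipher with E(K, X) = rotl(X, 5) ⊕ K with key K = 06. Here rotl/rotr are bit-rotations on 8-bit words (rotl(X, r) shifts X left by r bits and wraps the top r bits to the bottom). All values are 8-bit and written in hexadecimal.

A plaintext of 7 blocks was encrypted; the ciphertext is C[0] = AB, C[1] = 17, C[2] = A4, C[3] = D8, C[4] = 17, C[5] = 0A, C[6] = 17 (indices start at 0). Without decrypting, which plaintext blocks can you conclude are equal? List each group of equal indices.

ECB encrypts each block independently with the same key, so equal ciphertext blocks imply equal plaintext blocks.
C[1] = C[4] = C[6] = 17, so P[1] = P[4] = P[6].

P[1] = P[4] = P[6]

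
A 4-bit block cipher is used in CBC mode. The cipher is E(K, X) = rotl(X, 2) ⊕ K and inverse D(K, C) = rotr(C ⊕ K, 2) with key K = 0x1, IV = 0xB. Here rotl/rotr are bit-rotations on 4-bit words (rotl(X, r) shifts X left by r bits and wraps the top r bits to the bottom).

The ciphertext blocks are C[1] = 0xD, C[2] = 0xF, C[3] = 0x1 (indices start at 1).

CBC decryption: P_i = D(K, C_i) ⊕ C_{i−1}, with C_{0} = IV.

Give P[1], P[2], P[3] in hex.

P[1]: D(K, 0xD) = 0x3; 0x3 ⊕ 0xB = 0x8.
P[2]: D(K, 0xF) = 0xB; 0xB ⊕ 0xD = 0x6.
P[3]: D(K, 0x1) = 0x0; 0x0 ⊕ 0xF = 0xF.

P[1] = 0x8, P[2] = 0x6, P[3] = 0xF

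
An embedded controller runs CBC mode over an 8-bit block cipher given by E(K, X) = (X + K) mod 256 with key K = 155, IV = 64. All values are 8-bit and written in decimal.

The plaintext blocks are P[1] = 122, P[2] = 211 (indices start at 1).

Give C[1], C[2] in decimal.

CBC encryption: C_i = E(K, P_i ⊕ C_{i−1}), with C_{0} = IV.
C[1]: P[1] ⊕ 64 = 58; E(K, 58) = 213.
C[2]: P[2] ⊕ 213 = 6; E(K, 6) = 161.

C[1] = 213, C[2] = 161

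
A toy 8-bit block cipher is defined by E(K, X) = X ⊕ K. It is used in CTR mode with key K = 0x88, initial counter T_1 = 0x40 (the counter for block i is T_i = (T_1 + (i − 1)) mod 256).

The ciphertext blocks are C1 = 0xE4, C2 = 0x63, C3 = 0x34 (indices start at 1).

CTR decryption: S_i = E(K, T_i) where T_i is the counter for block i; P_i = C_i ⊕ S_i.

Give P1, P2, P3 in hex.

P1: T = 0x40, S = E(K, T) = 0xC8; 0xE4 ⊕ 0xC8 = 0x2C.
P2: T = 0x41, S = E(K, T) = 0xC9; 0x63 ⊕ 0xC9 = 0xAA.
P3: T = 0x42, S = E(K, T) = 0xCA; 0x34 ⊕ 0xCA = 0xFE.

P1 = 0x2C, P2 = 0xAA, P3 = 0xFE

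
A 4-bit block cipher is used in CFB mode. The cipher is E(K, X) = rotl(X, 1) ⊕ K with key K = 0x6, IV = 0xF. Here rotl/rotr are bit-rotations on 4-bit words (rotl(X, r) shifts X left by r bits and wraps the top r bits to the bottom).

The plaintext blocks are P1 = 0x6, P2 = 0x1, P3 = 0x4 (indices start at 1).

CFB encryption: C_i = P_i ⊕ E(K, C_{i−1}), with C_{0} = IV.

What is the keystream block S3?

C1: E(K, 0xF) = 0x9; 0x6 ⊕ 0x9 = 0xF.
C2: E(K, 0xF) = 0x9; 0x1 ⊕ 0x9 = 0x8.
C3: E(K, 0x8) = 0x7; 0x4 ⊕ 0x7 = 0x3.
So S3 = 0x7.

0x7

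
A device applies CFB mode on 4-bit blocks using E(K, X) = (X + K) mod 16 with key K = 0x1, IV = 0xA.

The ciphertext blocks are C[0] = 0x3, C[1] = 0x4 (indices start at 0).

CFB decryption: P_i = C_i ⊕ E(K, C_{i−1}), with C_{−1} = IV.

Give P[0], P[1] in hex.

P[0] = 0x8, P[1] = 0x0

P[0]: E(K, 0xA) = 0xB; 0x3 ⊕ 0xB = 0x8.
P[1]: E(K, 0x3) = 0x4; 0x4 ⊕ 0x4 = 0x0.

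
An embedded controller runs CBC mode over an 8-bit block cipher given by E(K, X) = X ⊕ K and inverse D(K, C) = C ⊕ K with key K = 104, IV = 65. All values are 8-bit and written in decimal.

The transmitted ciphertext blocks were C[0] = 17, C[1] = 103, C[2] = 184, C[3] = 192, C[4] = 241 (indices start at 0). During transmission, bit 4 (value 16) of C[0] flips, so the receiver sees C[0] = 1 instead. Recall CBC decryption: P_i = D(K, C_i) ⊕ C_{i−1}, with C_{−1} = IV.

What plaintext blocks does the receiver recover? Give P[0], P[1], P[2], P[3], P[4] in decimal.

Only C[0] changed, to 1. In CBC, a change in C_i garbles P_i and flips the same bit in P_{i+1}. Decrypting the received ciphertext:
P[0]: D(K, 1) = 105; 105 ⊕ 65 = 40.
P[1]: D(K, 103) = 15; 15 ⊕ 1 = 14.
P[2]: D(K, 184) = 208; 208 ⊕ 103 = 183.
P[3]: D(K, 192) = 168; 168 ⊕ 184 = 16.
P[4]: D(K, 241) = 153; 153 ⊕ 192 = 89.
Blocks that differ from the original plaintext: P[0], P[1].

P[0] = 40, P[1] = 14, P[2] = 183, P[3] = 16, P[4] = 89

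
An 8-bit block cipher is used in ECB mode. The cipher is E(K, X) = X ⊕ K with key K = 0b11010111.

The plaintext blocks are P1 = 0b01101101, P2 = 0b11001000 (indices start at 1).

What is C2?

C2 = 0b00011111

ECB encryption: C_i = E(K, P_i).
C2: E(K, 0b11001000) = 0b00011111.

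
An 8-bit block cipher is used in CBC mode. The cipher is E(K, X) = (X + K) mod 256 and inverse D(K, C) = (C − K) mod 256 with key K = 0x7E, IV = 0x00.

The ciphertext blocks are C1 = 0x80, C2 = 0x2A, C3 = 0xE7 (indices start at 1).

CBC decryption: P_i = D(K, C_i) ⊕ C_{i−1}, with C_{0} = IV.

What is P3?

P3 = 0x43

P3: D(K, 0xE7) = 0x69; 0x69 ⊕ 0x2A = 0x43.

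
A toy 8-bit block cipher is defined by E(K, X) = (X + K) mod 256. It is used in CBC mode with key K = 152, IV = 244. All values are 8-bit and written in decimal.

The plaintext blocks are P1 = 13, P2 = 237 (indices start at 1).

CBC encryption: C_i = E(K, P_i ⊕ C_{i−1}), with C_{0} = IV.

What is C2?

C1: P1 ⊕ 244 = 249; E(K, 249) = 145.
C2: P2 ⊕ 145 = 124; E(K, 124) = 20.

C2 = 20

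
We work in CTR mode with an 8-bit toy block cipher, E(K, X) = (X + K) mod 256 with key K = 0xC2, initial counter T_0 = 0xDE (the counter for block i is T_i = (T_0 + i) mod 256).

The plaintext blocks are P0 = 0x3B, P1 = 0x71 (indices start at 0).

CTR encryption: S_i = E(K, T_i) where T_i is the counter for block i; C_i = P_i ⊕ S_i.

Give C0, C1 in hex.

C0 = 0x9B, C1 = 0xD0

C0: T = 0xDE, S = E(K, T) = 0xA0; 0x3B ⊕ 0xA0 = 0x9B.
C1: T = 0xDF, S = E(K, T) = 0xA1; 0x71 ⊕ 0xA1 = 0xD0.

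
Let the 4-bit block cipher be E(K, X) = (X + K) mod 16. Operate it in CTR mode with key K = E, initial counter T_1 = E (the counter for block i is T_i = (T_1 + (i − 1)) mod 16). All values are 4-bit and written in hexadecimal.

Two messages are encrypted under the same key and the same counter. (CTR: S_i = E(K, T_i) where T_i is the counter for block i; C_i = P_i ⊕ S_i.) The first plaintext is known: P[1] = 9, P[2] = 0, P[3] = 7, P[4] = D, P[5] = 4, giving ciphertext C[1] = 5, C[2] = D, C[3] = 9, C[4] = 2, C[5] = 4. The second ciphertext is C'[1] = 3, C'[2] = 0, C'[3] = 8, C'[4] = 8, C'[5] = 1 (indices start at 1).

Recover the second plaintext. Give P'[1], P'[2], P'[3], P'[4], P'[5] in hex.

P'[1] = F, P'[2] = D, P'[3] = 6, P'[4] = 7, P'[5] = 1

In CTR with a reused counter, both messages share the same keystream S_i, so C_i ⊕ C'_i = P_i ⊕ P'_i and thus P'_i = P_i ⊕ C_i ⊕ C'_i.
P'[1]: 9 ⊕ 5 ⊕ 3 = F.
P'[2]: 0 ⊕ D ⊕ 0 = D.
P'[3]: 7 ⊕ 9 ⊕ 8 = 6.
P'[4]: D ⊕ 2 ⊕ 8 = 7.
P'[5]: 4 ⊕ 4 ⊕ 1 = 1.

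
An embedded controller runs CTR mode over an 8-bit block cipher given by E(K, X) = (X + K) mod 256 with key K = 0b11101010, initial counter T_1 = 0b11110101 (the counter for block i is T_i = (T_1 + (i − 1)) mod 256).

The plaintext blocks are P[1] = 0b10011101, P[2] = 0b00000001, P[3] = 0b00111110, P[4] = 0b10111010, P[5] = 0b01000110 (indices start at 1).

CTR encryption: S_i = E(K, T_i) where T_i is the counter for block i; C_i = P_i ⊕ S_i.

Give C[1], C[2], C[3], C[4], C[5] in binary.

C[1] = 0b01000010, C[2] = 0b11100001, C[3] = 0b11011111, C[4] = 0b01011000, C[5] = 0b10100101

C[1]: T = 0b11110101, S = E(K, T) = 0b11011111; 0b10011101 ⊕ 0b11011111 = 0b01000010.
C[2]: T = 0b11110110, S = E(K, T) = 0b11100000; 0b00000001 ⊕ 0b11100000 = 0b11100001.
C[3]: T = 0b11110111, S = E(K, T) = 0b11100001; 0b00111110 ⊕ 0b11100001 = 0b11011111.
C[4]: T = 0b11111000, S = E(K, T) = 0b11100010; 0b10111010 ⊕ 0b11100010 = 0b01011000.
C[5]: T = 0b11111001, S = E(K, T) = 0b11100011; 0b01000110 ⊕ 0b11100011 = 0b10100101.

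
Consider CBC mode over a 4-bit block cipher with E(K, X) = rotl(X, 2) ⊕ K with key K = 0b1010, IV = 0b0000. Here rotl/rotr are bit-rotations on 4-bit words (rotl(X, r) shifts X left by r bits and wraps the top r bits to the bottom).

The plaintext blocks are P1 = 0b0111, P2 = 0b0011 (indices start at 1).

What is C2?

C2 = 0b1011

CBC encryption: C_i = E(K, P_i ⊕ C_{i−1}), with C_{0} = IV.
C1: P1 ⊕ 0b0000 = 0b0111; E(K, 0b0111) = 0b0111.
C2: P2 ⊕ 0b0111 = 0b0100; E(K, 0b0100) = 0b1011.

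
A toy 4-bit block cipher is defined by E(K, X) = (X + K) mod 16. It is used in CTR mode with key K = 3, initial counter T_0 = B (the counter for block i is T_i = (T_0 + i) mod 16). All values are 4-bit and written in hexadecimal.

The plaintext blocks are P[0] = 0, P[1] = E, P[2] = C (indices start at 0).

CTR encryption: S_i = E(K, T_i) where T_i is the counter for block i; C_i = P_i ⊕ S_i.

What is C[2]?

C[2] = C

C[0]: T = B, S = E(K, T) = E; 0 ⊕ E = E.
C[1]: T = C, S = E(K, T) = F; E ⊕ F = 1.
C[2]: T = D, S = E(K, T) = 0; C ⊕ 0 = C.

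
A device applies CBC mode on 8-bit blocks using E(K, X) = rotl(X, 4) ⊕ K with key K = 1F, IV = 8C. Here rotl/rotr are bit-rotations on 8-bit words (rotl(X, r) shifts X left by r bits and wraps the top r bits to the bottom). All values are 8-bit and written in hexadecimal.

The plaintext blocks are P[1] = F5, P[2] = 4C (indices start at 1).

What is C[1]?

C[1] = 88

CBC encryption: C_i = E(K, P_i ⊕ C_{i−1}), with C_{0} = IV.
C[1]: P[1] ⊕ 8C = 79; E(K, 79) = 88.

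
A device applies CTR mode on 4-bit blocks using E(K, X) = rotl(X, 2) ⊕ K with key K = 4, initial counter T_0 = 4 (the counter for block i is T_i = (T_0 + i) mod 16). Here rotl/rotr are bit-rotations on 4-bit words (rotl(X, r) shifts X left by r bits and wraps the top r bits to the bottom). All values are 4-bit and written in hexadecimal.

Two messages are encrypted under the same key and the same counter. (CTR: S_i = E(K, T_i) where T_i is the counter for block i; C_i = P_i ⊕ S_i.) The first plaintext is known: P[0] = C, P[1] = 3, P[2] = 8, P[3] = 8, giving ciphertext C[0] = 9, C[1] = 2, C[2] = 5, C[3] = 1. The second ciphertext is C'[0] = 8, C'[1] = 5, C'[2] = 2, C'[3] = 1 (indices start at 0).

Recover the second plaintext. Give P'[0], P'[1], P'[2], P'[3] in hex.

P'[0] = D, P'[1] = 4, P'[2] = F, P'[3] = 8

In CTR with a reused counter, both messages share the same keystream S_i, so C_i ⊕ C'_i = P_i ⊕ P'_i and thus P'_i = P_i ⊕ C_i ⊕ C'_i.
P'[0]: C ⊕ 9 ⊕ 8 = D.
P'[1]: 3 ⊕ 2 ⊕ 5 = 4.
P'[2]: 8 ⊕ 5 ⊕ 2 = F.
P'[3]: 8 ⊕ 1 ⊕ 1 = 8.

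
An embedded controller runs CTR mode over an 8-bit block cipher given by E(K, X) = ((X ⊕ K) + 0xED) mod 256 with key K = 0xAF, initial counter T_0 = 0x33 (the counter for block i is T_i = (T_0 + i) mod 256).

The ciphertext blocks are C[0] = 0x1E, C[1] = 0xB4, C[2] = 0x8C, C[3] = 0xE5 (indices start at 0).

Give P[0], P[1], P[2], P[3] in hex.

CTR decryption: S_i = E(K, T_i) where T_i is the counter for block i; P_i = C_i ⊕ S_i.
P[0]: T = 0x33, S = E(K, T) = 0x89; 0x1E ⊕ 0x89 = 0x97.
P[1]: T = 0x34, S = E(K, T) = 0x88; 0xB4 ⊕ 0x88 = 0x3C.
P[2]: T = 0x35, S = E(K, T) = 0x87; 0x8C ⊕ 0x87 = 0x0B.
P[3]: T = 0x36, S = E(K, T) = 0x86; 0xE5 ⊕ 0x86 = 0x63.

P[0] = 0x97, P[1] = 0x3C, P[2] = 0x0B, P[3] = 0x63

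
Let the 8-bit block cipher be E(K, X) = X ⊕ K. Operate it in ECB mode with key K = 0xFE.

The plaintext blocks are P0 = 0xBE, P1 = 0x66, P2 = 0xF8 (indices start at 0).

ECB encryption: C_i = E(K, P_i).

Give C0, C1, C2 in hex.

C0: E(K, 0xBE) = 0x40.
C1: E(K, 0x66) = 0x98.
C2: E(K, 0xF8) = 0x06.

C0 = 0x40, C1 = 0x98, C2 = 0x06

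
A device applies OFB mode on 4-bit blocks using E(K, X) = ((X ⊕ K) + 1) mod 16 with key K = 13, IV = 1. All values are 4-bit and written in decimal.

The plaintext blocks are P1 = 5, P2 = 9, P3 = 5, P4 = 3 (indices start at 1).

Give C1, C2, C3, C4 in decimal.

C1 = 8, C2 = 8, C3 = 8, C4 = 2

OFB encryption: S_i = E(K, S_{i−1}) with S_{0} = IV; C_i = P_i ⊕ S_i.
C1: S = E(K, 1) = 13; 5 ⊕ 13 = 8.
C2: S = E(K, 13) = 1; 9 ⊕ 1 = 8.
C3: S = E(K, 1) = 13; 5 ⊕ 13 = 8.
C4: S = E(K, 13) = 1; 3 ⊕ 1 = 2.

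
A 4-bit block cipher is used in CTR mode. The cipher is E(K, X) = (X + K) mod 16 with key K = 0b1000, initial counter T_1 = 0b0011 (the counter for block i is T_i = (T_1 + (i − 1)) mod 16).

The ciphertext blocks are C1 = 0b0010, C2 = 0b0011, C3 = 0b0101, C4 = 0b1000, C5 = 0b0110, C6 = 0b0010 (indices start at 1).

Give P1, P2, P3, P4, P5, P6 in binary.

CTR decryption: S_i = E(K, T_i) where T_i is the counter for block i; P_i = C_i ⊕ S_i.
P1: T = 0b0011, S = E(K, T) = 0b1011; 0b0010 ⊕ 0b1011 = 0b1001.
P2: T = 0b0100, S = E(K, T) = 0b1100; 0b0011 ⊕ 0b1100 = 0b1111.
P3: T = 0b0101, S = E(K, T) = 0b1101; 0b0101 ⊕ 0b1101 = 0b1000.
P4: T = 0b0110, S = E(K, T) = 0b1110; 0b1000 ⊕ 0b1110 = 0b0110.
P5: T = 0b0111, S = E(K, T) = 0b1111; 0b0110 ⊕ 0b1111 = 0b1001.
P6: T = 0b1000, S = E(K, T) = 0b0000; 0b0010 ⊕ 0b0000 = 0b0010.

P1 = 0b1001, P2 = 0b1111, P3 = 0b1000, P4 = 0b0110, P5 = 0b1001, P6 = 0b0010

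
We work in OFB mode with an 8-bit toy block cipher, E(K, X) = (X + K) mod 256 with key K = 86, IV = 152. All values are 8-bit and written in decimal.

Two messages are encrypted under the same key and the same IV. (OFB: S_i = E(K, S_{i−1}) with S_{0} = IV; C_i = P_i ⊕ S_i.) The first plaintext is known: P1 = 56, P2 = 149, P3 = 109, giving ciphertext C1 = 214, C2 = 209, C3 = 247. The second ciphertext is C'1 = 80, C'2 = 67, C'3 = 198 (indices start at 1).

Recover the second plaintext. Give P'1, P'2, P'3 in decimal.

In OFB with a reused IV, both messages share the same keystream S_i, so C_i ⊕ C'_i = P_i ⊕ P'_i and thus P'_i = P_i ⊕ C_i ⊕ C'_i.
P'1: 56 ⊕ 214 ⊕ 80 = 190.
P'2: 149 ⊕ 209 ⊕ 67 = 7.
P'3: 109 ⊕ 247 ⊕ 198 = 92.

P'1 = 190, P'2 = 7, P'3 = 92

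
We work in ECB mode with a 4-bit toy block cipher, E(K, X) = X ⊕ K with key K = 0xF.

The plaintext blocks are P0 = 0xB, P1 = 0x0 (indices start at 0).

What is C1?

ECB encryption: C_i = E(K, P_i).
C1: E(K, 0x0) = 0xF.

C1 = 0xF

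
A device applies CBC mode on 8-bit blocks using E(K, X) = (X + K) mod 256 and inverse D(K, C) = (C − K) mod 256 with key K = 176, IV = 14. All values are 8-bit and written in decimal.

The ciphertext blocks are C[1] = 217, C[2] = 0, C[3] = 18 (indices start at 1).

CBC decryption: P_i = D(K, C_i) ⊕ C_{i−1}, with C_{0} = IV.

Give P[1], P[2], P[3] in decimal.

P[1]: D(K, 217) = 41; 41 ⊕ 14 = 39.
P[2]: D(K, 0) = 80; 80 ⊕ 217 = 137.
P[3]: D(K, 18) = 98; 98 ⊕ 0 = 98.

P[1] = 39, P[2] = 137, P[3] = 98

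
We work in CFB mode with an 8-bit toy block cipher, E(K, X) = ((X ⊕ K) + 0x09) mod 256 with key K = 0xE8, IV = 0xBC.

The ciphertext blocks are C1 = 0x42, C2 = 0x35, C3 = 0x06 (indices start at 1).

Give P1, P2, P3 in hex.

P1 = 0x1F, P2 = 0x86, P3 = 0xE0

CFB decryption: P_i = C_i ⊕ E(K, C_{i−1}), with C_{0} = IV.
P1: E(K, 0xBC) = 0x5D; 0x42 ⊕ 0x5D = 0x1F.
P2: E(K, 0x42) = 0xB3; 0x35 ⊕ 0xB3 = 0x86.
P3: E(K, 0x35) = 0xE6; 0x06 ⊕ 0xE6 = 0xE0.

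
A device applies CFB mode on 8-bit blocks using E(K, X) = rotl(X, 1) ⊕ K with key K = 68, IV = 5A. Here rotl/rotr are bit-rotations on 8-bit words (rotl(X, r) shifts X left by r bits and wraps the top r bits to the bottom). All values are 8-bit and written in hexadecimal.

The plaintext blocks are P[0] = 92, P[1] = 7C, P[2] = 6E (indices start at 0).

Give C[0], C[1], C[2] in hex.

CFB encryption: C_i = P_i ⊕ E(K, C_{i−1}), with C_{−1} = IV.
C[0]: E(K, 5A) = DC; 92 ⊕ DC = 4E.
C[1]: E(K, 4E) = F4; 7C ⊕ F4 = 88.
C[2]: E(K, 88) = 79; 6E ⊕ 79 = 17.

C[0] = 4E, C[1] = 88, C[2] = 17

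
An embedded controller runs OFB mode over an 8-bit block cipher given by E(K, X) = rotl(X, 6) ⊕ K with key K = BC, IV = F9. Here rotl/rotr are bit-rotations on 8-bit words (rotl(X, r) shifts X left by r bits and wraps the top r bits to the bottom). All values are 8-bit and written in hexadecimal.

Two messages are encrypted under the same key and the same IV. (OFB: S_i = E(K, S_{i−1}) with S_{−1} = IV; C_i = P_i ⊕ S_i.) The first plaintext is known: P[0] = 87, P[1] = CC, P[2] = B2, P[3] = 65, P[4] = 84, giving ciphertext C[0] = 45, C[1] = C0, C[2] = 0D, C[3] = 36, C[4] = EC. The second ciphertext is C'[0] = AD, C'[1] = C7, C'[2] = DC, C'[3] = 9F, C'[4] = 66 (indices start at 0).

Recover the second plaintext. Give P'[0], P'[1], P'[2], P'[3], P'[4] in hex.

In OFB with a reused IV, both messages share the same keystream S_i, so C_i ⊕ C'_i = P_i ⊕ P'_i and thus P'_i = P_i ⊕ C_i ⊕ C'_i.
P'[0]: 87 ⊕ 45 ⊕ AD = 6F.
P'[1]: CC ⊕ C0 ⊕ C7 = CB.
P'[2]: B2 ⊕ 0D ⊕ DC = 63.
P'[3]: 65 ⊕ 36 ⊕ 9F = CC.
P'[4]: 84 ⊕ EC ⊕ 66 = 0E.

P'[0] = 6F, P'[1] = CB, P'[2] = 63, P'[3] = CC, P'[4] = 0E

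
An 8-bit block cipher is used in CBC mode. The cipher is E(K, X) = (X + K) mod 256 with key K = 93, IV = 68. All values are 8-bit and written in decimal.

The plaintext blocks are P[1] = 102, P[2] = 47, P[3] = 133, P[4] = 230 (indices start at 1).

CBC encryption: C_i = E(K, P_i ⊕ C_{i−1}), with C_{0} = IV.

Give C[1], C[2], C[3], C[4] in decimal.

C[1]: P[1] ⊕ 68 = 34; E(K, 34) = 127.
C[2]: P[2] ⊕ 127 = 80; E(K, 80) = 173.
C[3]: P[3] ⊕ 173 = 40; E(K, 40) = 133.
C[4]: P[4] ⊕ 133 = 99; E(K, 99) = 192.

C[1] = 127, C[2] = 173, C[3] = 133, C[4] = 192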